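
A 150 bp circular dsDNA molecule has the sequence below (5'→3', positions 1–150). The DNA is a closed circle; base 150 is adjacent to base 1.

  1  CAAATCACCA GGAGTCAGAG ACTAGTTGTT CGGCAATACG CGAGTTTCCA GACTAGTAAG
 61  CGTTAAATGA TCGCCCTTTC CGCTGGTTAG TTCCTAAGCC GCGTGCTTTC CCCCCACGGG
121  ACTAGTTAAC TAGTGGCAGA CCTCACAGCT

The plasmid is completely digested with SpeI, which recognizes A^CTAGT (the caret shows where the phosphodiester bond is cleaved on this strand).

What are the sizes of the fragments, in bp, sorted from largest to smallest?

SpeI sites (ACTAGT) start at positions 21, 52, 121, 129.
SpeI cuts after the first base of each site, so after positions 21, 52, 121, 129.
Circular molecule, 4 cuts → 4 fragments:
  22–52 → 31 bp
  53–121 → 69 bp
  122–129 → 8 bp
  130–150 then 1–21 → 21 + 21 = 42 bp
Sorted largest to smallest: 69, 42, 31, 8 bp.

69, 42, 31, 8 bp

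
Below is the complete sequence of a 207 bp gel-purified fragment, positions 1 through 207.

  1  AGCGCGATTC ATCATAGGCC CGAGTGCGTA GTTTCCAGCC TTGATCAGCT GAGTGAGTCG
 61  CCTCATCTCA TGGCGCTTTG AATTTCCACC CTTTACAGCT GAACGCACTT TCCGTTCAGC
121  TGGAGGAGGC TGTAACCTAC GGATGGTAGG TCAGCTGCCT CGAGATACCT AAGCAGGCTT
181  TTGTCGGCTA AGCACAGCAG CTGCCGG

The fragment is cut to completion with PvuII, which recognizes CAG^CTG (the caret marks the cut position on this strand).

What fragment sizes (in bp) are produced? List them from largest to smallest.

PvuII sites (CAGCTG) start at positions 46, 96, 117, 152, 198.
PvuII cuts after base 3 of each site, so after positions 48, 98, 119, 154, 200.
Linear molecule, 5 cuts → 6 fragments:
  1–48 → 48 bp
  49–98 → 50 bp
  99–119 → 21 bp
  120–154 → 35 bp
  155–200 → 46 bp
  201–207 → 7 bp
Sorted largest to smallest: 50, 48, 46, 35, 21, 7 bp.

50, 48, 46, 35, 21, 7 bp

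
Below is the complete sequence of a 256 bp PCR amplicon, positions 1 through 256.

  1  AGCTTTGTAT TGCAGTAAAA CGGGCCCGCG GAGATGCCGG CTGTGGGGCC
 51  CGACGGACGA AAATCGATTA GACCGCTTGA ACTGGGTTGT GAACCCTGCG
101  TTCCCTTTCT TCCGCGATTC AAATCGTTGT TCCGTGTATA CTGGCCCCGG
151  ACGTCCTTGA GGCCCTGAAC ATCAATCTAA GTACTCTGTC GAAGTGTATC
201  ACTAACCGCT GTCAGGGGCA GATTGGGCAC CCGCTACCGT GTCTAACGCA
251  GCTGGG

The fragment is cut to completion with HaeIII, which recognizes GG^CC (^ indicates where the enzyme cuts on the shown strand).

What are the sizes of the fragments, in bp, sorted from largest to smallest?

96, 94, 24, 24, 18 bp

HaeIII sites (GGCC) start at positions 23, 47, 143, 161.
HaeIII cuts after base 2 of each site, so after positions 24, 48, 144, 162.
Linear molecule, 4 cuts → 5 fragments:
  1–24 → 24 bp
  25–48 → 24 bp
  49–144 → 96 bp
  145–162 → 18 bp
  163–256 → 94 bp
Sorted largest to smallest: 96, 94, 24, 24, 18 bp.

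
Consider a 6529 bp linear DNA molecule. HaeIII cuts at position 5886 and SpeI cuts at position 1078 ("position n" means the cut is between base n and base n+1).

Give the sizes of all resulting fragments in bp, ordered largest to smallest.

Combined cut positions (sorted): 1078, 5886.
Linear molecule, 2 cuts → 3 fragments:
  1078 − 0 = 1078 bp
  5886 − 1078 = 4808 bp
  6529 − 5886 = 643 bp
Sorted largest to smallest: 4808, 1078, 643 bp.

4808, 1078, 643 bp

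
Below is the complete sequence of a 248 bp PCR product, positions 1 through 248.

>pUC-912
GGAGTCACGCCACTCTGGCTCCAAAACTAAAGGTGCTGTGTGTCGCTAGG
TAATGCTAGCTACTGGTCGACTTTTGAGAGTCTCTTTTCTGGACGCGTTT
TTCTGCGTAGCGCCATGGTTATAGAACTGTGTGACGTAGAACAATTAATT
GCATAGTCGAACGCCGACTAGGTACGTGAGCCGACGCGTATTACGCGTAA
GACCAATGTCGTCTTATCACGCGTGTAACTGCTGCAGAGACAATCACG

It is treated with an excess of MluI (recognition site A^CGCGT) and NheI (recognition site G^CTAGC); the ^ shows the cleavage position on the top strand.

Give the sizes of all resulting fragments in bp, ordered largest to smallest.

91, 55, 38, 29, 26, 9 bp

MluI sites (ACGCGT) start at positions 93, 184, 193, 219.
MluI cuts after the first base of each site, so after positions 93, 184, 193, 219.
The NheI site (GCTAGC) starts at position 55.
NheI cuts after the first base of each site, so after position 55.
Combined cut positions: 55, 93, 184, 193, 219.
Linear molecule, 5 cuts → 6 fragments:
  1–55 → 55 bp
  56–93 → 38 bp
  94–184 → 91 bp
  185–193 → 9 bp
  194–219 → 26 bp
  220–248 → 29 bp
Sorted largest to smallest: 91, 55, 38, 29, 26, 9 bp.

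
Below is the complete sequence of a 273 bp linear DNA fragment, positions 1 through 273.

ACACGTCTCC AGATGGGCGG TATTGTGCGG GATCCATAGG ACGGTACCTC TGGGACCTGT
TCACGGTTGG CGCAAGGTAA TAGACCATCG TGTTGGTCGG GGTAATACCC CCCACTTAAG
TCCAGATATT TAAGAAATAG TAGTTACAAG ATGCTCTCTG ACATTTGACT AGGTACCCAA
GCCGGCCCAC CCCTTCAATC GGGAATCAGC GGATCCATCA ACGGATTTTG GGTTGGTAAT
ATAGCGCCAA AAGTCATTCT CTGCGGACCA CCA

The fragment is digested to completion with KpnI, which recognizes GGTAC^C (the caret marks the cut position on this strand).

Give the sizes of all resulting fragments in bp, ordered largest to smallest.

129, 97, 47 bp

KpnI sites (GGTACC) start at positions 43, 172.
KpnI cuts after base 5 of each site (before the last base), so after positions 47, 176.
Linear molecule, 2 cuts → 3 fragments:
  1–47 → 47 bp
  48–176 → 129 bp
  177–273 → 97 bp
Sorted largest to smallest: 129, 97, 47 bp.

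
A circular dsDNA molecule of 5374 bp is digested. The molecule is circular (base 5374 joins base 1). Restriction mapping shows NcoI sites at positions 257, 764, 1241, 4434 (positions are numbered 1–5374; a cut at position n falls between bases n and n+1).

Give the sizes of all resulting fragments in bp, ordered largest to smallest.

Circular molecule, 4 cuts → 4 fragments:
  764 − 257 = 507 bp
  1241 − 764 = 477 bp
  4434 − 1241 = 3193 bp
  wrap: 5374 − 4434 + 257 = 1197 bp
Sorted largest to smallest: 3193, 1197, 507, 477 bp.

3193, 1197, 507, 477 bp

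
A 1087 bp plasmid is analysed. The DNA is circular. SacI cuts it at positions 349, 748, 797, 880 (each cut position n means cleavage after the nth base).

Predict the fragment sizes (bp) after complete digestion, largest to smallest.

556, 399, 83, 49 bp

Circular molecule, 4 cuts → 4 fragments:
  748 − 349 = 399 bp
  797 − 748 = 49 bp
  880 − 797 = 83 bp
  wrap: 1087 − 880 + 349 = 556 bp
Sorted largest to smallest: 556, 399, 83, 49 bp.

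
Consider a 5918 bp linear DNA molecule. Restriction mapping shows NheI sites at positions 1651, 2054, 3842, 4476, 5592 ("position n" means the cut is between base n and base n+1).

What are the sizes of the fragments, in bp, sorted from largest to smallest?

Linear molecule, 5 cuts → 6 fragments:
  1651 − 0 = 1651 bp
  2054 − 1651 = 403 bp
  3842 − 2054 = 1788 bp
  4476 − 3842 = 634 bp
  5592 − 4476 = 1116 bp
  5918 − 5592 = 326 bp
Sorted largest to smallest: 1788, 1651, 1116, 634, 403, 326 bp.

1788, 1651, 1116, 634, 403, 326 bp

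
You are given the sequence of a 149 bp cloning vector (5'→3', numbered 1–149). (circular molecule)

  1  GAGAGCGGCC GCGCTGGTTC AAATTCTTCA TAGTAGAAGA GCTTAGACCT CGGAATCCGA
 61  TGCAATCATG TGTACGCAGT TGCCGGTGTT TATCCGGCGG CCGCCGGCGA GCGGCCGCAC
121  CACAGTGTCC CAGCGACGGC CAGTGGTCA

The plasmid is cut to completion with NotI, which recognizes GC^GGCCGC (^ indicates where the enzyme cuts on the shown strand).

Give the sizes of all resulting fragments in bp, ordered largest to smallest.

NotI sites (GCGGCCGC) start at positions 5, 97, 111.
NotI cuts after base 2 of each site, so after positions 6, 98, 112.
Circular molecule, 3 cuts → 3 fragments:
  7–98 → 92 bp
  99–112 → 14 bp
  113–149 then 1–6 → 37 + 6 = 43 bp
Sorted largest to smallest: 92, 43, 14 bp.

92, 43, 14 bp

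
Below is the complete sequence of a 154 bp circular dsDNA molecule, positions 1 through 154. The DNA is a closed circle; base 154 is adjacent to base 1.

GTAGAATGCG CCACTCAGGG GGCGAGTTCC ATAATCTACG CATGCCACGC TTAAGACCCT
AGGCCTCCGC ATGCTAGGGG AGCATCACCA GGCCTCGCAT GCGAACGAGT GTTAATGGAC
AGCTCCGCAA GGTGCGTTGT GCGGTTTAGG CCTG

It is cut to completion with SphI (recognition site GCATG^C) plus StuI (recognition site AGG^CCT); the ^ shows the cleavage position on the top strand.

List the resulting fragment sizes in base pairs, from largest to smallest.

49, 48, 19, 19, 10, 9 bp

SphI sites (GCATGC) start at positions 40, 69, 97.
SphI cuts after base 5 of each site (before the last base), so after positions 44, 73, 101.
StuI sites (AGGCCT) start at positions 61, 90, 148.
StuI cuts after base 3 of each site, so after positions 63, 92, 150.
Combined cut positions: 44, 63, 73, 92, 101, 150.
Circular molecule, 6 cuts → 6 fragments:
  45–63 → 19 bp
  64–73 → 10 bp
  74–92 → 19 bp
  93–101 → 9 bp
  102–150 → 49 bp
  151–154 then 1–44 → 4 + 44 = 48 bp
Sorted largest to smallest: 49, 48, 19, 19, 10, 9 bp.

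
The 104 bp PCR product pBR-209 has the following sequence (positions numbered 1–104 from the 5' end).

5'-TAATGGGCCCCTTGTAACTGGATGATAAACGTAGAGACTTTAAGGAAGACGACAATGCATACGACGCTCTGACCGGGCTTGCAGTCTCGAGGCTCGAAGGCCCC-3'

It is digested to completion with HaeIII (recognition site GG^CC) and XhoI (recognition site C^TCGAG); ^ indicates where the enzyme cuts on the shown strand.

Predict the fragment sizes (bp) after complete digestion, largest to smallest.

HaeIII sites (GGCC) start at positions 6, 99.
HaeIII cuts after base 2 of each site, so after positions 7, 100.
The XhoI site (CTCGAG) starts at position 86.
XhoI cuts after the first base of each site, so after position 86.
Combined cut positions: 7, 86, 100.
Linear molecule, 3 cuts → 4 fragments:
  1–7 → 7 bp
  8–86 → 79 bp
  87–100 → 14 bp
  101–104 → 4 bp
Sorted largest to smallest: 79, 14, 7, 4 bp.

79, 14, 7, 4 bp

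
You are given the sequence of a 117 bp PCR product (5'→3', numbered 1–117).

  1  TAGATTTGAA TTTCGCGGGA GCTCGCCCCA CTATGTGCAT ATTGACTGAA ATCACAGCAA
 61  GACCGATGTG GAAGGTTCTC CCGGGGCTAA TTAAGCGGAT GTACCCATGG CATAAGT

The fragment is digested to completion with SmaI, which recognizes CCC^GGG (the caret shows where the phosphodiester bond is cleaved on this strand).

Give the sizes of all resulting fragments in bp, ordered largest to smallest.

The SmaI site (CCCGGG) starts at position 80.
SmaI cuts after base 3 of each site, so after position 82.
Linear molecule, 1 cut → 2 fragments:
  1–82 → 82 bp
  83–117 → 35 bp
Sorted largest to smallest: 82, 35 bp.

82, 35 bp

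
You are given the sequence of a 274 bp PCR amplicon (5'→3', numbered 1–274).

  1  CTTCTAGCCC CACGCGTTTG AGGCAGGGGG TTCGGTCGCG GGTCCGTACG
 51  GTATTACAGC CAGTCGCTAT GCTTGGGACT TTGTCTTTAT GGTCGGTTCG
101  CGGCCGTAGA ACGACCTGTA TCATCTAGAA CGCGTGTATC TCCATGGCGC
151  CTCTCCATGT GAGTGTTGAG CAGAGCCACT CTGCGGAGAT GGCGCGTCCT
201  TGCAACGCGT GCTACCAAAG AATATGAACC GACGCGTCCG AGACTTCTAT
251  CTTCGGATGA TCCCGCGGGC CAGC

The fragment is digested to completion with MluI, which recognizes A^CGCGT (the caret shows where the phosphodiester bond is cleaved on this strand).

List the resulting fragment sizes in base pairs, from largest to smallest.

118, 75, 42, 27, 12 bp

MluI sites (ACGCGT) start at positions 12, 130, 205, 232.
MluI cuts after the first base of each site, so after positions 12, 130, 205, 232.
Linear molecule, 4 cuts → 5 fragments:
  1–12 → 12 bp
  13–130 → 118 bp
  131–205 → 75 bp
  206–232 → 27 bp
  233–274 → 42 bp
Sorted largest to smallest: 118, 75, 42, 27, 12 bp.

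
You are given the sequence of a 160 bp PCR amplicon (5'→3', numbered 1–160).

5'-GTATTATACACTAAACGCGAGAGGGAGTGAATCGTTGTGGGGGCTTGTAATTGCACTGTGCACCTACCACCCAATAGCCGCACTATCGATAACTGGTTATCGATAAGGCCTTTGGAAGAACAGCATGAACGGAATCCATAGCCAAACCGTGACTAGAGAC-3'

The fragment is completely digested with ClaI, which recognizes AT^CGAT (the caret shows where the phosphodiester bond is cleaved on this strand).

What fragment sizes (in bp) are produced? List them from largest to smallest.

86, 60, 14 bp

ClaI sites (ATCGAT) start at positions 85, 99.
ClaI cuts after base 2 of each site, so after positions 86, 100.
Linear molecule, 2 cuts → 3 fragments:
  1–86 → 86 bp
  87–100 → 14 bp
  101–160 → 60 bp
Sorted largest to smallest: 86, 60, 14 bp.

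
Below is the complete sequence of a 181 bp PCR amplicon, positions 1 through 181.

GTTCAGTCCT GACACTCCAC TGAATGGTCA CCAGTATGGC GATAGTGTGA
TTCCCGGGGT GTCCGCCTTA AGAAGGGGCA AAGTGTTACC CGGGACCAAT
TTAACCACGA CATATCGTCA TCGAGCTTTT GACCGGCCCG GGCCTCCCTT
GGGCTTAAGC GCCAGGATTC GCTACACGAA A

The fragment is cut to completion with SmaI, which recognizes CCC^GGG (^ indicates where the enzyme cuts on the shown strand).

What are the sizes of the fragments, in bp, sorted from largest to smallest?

55, 48, 42, 36 bp

SmaI sites (CCCGGG) start at positions 53, 89, 137.
SmaI cuts after base 3 of each site, so after positions 55, 91, 139.
Linear molecule, 3 cuts → 4 fragments:
  1–55 → 55 bp
  56–91 → 36 bp
  92–139 → 48 bp
  140–181 → 42 bp
Sorted largest to smallest: 55, 48, 42, 36 bp.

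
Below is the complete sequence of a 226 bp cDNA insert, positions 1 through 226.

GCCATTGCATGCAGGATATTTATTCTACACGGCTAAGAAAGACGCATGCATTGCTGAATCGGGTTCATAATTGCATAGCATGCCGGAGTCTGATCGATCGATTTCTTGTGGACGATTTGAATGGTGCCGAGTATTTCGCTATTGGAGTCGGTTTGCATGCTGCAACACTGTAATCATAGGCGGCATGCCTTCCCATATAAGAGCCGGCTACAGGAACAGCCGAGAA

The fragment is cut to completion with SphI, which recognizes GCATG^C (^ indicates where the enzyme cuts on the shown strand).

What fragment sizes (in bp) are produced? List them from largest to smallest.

77, 39, 37, 34, 28, 11 bp

SphI sites (GCATGC) start at positions 7, 44, 78, 155, 183.
SphI cuts after base 5 of each site (before the last base), so after positions 11, 48, 82, 159, 187.
Linear molecule, 5 cuts → 6 fragments:
  1–11 → 11 bp
  12–48 → 37 bp
  49–82 → 34 bp
  83–159 → 77 bp
  160–187 → 28 bp
  188–226 → 39 bp
Sorted largest to smallest: 77, 39, 37, 34, 28, 11 bp.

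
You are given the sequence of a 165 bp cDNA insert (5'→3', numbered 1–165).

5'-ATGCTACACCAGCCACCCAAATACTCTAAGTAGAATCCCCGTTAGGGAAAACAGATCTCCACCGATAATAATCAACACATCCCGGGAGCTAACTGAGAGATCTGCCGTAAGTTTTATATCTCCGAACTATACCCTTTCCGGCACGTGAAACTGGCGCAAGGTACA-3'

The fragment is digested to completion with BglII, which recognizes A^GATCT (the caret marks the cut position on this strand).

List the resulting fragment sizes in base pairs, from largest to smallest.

67, 53, 45 bp

BglII sites (AGATCT) start at positions 53, 98.
BglII cuts after the first base of each site, so after positions 53, 98.
Linear molecule, 2 cuts → 3 fragments:
  1–53 → 53 bp
  54–98 → 45 bp
  99–165 → 67 bp
Sorted largest to smallest: 67, 53, 45 bp.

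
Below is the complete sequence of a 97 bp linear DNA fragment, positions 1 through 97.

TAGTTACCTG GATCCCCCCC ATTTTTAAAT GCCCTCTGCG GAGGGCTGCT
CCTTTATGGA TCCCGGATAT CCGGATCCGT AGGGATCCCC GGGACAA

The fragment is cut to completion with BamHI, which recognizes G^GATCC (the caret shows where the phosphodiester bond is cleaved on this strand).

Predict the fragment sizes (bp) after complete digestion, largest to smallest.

BamHI sites (GGATCC) start at positions 10, 58, 73, 83.
BamHI cuts after the first base of each site, so after positions 10, 58, 73, 83.
Linear molecule, 4 cuts → 5 fragments:
  1–10 → 10 bp
  11–58 → 48 bp
  59–73 → 15 bp
  74–83 → 10 bp
  84–97 → 14 bp
Sorted largest to smallest: 48, 15, 14, 10, 10 bp.

48, 15, 14, 10, 10 bp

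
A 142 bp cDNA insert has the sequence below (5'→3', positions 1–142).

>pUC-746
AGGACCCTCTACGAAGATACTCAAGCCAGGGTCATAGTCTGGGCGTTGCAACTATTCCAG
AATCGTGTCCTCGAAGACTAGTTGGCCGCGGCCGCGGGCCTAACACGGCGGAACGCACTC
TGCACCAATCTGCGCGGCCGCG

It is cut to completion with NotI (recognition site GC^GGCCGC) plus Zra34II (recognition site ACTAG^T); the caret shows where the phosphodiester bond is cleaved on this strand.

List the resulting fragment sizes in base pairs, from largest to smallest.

81, 46, 8, 7 bp

NotI sites (GCGGCCGC) start at positions 88, 134.
NotI cuts after base 2 of each site, so after positions 89, 135.
The Zra34II site (ACTAGT) starts at position 77.
Zra34II cuts after base 5 of each site (before the last base), so after position 81.
Combined cut positions: 81, 89, 135.
Linear molecule, 3 cuts → 4 fragments:
  1–81 → 81 bp
  82–89 → 8 bp
  90–135 → 46 bp
  136–142 → 7 bp
Sorted largest to smallest: 81, 46, 8, 7 bp.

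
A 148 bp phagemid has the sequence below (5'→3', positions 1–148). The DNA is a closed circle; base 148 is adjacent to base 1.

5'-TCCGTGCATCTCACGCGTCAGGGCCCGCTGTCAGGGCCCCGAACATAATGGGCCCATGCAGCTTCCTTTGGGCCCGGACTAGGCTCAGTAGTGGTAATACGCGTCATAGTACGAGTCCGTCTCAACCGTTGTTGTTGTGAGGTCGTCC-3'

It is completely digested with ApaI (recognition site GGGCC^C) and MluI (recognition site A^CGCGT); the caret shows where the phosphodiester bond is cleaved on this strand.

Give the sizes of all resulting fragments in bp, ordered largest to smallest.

ApaI sites (GGGCCC) start at positions 21, 34, 50, 70.
ApaI cuts after base 5 of each site (before the last base), so after positions 25, 38, 54, 74.
MluI sites (ACGCGT) start at positions 13, 99.
MluI cuts after the first base of each site, so after positions 13, 99.
Combined cut positions: 13, 25, 38, 54, 74, 99.
Circular molecule, 6 cuts → 6 fragments:
  14–25 → 12 bp
  26–38 → 13 bp
  39–54 → 16 bp
  55–74 → 20 bp
  75–99 → 25 bp
  100–148 then 1–13 → 49 + 13 = 62 bp
Sorted largest to smallest: 62, 25, 20, 16, 13, 12 bp.

62, 25, 20, 16, 13, 12 bp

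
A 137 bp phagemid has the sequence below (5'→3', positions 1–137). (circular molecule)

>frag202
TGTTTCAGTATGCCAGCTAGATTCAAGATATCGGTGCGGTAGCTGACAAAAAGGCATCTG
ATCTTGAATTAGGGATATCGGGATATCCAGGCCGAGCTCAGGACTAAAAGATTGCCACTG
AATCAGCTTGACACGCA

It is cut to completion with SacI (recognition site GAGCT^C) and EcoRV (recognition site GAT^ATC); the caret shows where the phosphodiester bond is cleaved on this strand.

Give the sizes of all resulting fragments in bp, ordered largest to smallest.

The SacI site (GAGCTC) starts at position 94.
SacI cuts after base 5 of each site (before the last base), so after position 98.
EcoRV sites (GATATC) start at positions 27, 74, 82.
EcoRV cuts after base 3 of each site, so after positions 29, 76, 84.
Combined cut positions: 29, 76, 84, 98.
Circular molecule, 4 cuts → 4 fragments:
  30–76 → 47 bp
  77–84 → 8 bp
  85–98 → 14 bp
  99–137 then 1–29 → 39 + 29 = 68 bp
Sorted largest to smallest: 68, 47, 14, 8 bp.

68, 47, 14, 8 bp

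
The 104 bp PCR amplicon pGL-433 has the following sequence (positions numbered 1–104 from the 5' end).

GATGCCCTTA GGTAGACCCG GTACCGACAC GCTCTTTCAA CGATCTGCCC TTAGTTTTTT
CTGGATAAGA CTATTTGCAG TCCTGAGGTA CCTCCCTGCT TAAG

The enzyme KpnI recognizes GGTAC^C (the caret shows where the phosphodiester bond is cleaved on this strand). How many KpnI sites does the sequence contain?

2

GGTACC occurs starting at positions 20, 87.
KpnI cuts at 2 sites.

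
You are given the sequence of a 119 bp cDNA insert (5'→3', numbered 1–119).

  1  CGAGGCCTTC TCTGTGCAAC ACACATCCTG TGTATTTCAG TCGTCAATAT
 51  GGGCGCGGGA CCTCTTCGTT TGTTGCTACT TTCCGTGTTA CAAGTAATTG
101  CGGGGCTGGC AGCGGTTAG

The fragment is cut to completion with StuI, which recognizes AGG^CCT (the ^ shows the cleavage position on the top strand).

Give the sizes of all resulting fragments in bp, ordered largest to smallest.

114, 5 bp

The StuI site (AGGCCT) starts at position 3.
StuI cuts after base 3 of each site, so after position 5.
Linear molecule, 1 cut → 2 fragments:
  1–5 → 5 bp
  6–119 → 114 bp
Sorted largest to smallest: 114, 5 bp.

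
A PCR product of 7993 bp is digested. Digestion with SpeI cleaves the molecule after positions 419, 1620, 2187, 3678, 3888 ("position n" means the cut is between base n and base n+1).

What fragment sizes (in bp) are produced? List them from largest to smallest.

Linear molecule, 5 cuts → 6 fragments:
  419 − 0 = 419 bp
  1620 − 419 = 1201 bp
  2187 − 1620 = 567 bp
  3678 − 2187 = 1491 bp
  3888 − 3678 = 210 bp
  7993 − 3888 = 4105 bp
Sorted largest to smallest: 4105, 1491, 1201, 567, 419, 210 bp.

4105, 1491, 1201, 567, 419, 210 bp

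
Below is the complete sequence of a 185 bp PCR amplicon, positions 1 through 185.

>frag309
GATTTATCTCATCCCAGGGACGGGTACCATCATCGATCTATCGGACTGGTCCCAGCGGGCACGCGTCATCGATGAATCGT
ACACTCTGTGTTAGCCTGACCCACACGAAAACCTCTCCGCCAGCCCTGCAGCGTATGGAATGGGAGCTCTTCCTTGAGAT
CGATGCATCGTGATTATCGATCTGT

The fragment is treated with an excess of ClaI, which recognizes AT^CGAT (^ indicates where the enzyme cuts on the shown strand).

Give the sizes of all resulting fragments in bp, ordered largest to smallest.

91, 36, 33, 17, 8 bp

ClaI sites (ATCGAT) start at positions 32, 68, 159, 176.
ClaI cuts after base 2 of each site, so after positions 33, 69, 160, 177.
Linear molecule, 4 cuts → 5 fragments:
  1–33 → 33 bp
  34–69 → 36 bp
  70–160 → 91 bp
  161–177 → 17 bp
  178–185 → 8 bp
Sorted largest to smallest: 91, 36, 33, 17, 8 bp.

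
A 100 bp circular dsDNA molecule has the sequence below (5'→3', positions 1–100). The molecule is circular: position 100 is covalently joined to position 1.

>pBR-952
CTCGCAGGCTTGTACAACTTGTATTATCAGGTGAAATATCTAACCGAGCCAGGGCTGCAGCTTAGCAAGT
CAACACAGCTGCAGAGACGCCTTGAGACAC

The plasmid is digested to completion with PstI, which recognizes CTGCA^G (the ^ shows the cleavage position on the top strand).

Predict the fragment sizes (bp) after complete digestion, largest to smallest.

PstI sites (CTGCAG) start at positions 55, 79.
PstI cuts after base 5 of each site (before the last base), so after positions 59, 83.
Circular molecule, 2 cuts → 2 fragments:
  60–83 → 24 bp
  84–100 then 1–59 → 17 + 59 = 76 bp
Sorted largest to smallest: 76, 24 bp.

76, 24 bp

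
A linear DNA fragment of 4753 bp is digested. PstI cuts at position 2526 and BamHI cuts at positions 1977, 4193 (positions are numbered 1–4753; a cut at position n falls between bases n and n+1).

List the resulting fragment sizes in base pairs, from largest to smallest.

1977, 1667, 560, 549 bp

Combined cut positions (sorted): 1977, 2526, 4193.
Linear molecule, 3 cuts → 4 fragments:
  1977 − 0 = 1977 bp
  2526 − 1977 = 549 bp
  4193 − 2526 = 1667 bp
  4753 − 4193 = 560 bp
Sorted largest to smallest: 1977, 1667, 560, 549 bp.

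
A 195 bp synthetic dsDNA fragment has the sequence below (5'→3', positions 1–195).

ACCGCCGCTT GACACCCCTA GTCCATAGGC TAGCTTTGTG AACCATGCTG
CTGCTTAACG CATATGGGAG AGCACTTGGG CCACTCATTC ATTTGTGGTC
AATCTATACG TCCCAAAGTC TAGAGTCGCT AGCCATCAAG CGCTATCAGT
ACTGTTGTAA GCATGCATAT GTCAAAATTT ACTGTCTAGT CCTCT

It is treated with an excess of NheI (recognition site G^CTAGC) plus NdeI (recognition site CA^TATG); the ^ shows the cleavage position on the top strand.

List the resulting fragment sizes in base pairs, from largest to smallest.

66, 39, 33, 29, 28 bp

NheI sites (GCTAGC) start at positions 29, 128.
NheI cuts after the first base of each site, so after positions 29, 128.
NdeI sites (CATATG) start at positions 61, 166.
NdeI cuts after base 2 of each site, so after positions 62, 167.
Combined cut positions: 29, 62, 128, 167.
Linear molecule, 4 cuts → 5 fragments:
  1–29 → 29 bp
  30–62 → 33 bp
  63–128 → 66 bp
  129–167 → 39 bp
  168–195 → 28 bp
Sorted largest to smallest: 66, 39, 33, 29, 28 bp.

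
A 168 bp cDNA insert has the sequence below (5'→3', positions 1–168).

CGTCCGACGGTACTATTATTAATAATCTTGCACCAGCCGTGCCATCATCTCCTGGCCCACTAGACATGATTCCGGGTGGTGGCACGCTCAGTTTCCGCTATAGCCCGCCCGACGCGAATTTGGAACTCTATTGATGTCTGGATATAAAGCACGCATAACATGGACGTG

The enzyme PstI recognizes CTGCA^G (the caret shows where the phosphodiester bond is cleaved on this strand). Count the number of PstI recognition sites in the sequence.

0

No occurrence of CTGCAG is present in the sequence.
PstI does not cut: 0 sites.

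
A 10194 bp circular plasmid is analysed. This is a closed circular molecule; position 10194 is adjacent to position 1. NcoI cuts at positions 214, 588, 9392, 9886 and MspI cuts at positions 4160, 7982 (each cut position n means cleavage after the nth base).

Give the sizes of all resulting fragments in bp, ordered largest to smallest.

3822, 3572, 1410, 522, 494, 374 bp

Combined cut positions (sorted): 214, 588, 4160, 7982, 9392, 9886.
Circular molecule, 6 cuts → 6 fragments:
  588 − 214 = 374 bp
  4160 − 588 = 3572 bp
  7982 − 4160 = 3822 bp
  9392 − 7982 = 1410 bp
  9886 − 9392 = 494 bp
  wrap: 10194 − 9886 + 214 = 522 bp
Sorted largest to smallest: 3822, 3572, 1410, 522, 494, 374 bp.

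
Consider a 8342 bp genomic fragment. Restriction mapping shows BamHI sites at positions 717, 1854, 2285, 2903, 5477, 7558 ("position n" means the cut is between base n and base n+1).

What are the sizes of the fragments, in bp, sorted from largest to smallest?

2574, 2081, 1137, 784, 717, 618, 431 bp

Linear molecule, 6 cuts → 7 fragments:
  717 − 0 = 717 bp
  1854 − 717 = 1137 bp
  2285 − 1854 = 431 bp
  2903 − 2285 = 618 bp
  5477 − 2903 = 2574 bp
  7558 − 5477 = 2081 bp
  8342 − 7558 = 784 bp
Sorted largest to smallest: 2574, 2081, 1137, 784, 717, 618, 431 bp.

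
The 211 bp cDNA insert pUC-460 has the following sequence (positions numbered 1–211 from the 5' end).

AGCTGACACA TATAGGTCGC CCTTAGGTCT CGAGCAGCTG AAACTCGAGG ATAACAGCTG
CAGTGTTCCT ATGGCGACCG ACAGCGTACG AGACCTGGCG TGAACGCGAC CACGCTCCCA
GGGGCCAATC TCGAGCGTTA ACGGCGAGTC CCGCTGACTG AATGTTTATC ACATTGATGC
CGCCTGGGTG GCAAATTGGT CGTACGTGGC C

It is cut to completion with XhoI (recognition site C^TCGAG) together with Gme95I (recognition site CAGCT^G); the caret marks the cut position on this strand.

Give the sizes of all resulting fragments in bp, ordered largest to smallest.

81, 71, 29, 15, 10, 5 bp

XhoI sites (CTCGAG) start at positions 29, 44, 130.
XhoI cuts after the first base of each site, so after positions 29, 44, 130.
Gme95I sites (CAGCTG) start at positions 35, 55.
Gme95I cuts after base 5 of each site (before the last base), so after positions 39, 59.
Combined cut positions: 29, 39, 44, 59, 130.
Linear molecule, 5 cuts → 6 fragments:
  1–29 → 29 bp
  30–39 → 10 bp
  40–44 → 5 bp
  45–59 → 15 bp
  60–130 → 71 bp
  131–211 → 81 bp
Sorted largest to smallest: 81, 71, 29, 15, 10, 5 bp.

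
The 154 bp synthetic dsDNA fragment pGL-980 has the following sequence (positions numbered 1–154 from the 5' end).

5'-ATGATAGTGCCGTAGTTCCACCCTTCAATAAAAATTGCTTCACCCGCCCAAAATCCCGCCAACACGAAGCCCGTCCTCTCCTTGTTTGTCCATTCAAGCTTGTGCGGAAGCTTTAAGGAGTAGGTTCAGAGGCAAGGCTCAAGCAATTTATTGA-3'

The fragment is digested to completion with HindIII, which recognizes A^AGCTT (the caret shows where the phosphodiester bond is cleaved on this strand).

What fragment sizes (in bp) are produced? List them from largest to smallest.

HindIII sites (AAGCTT) start at positions 96, 108.
HindIII cuts after the first base of each site, so after positions 96, 108.
Linear molecule, 2 cuts → 3 fragments:
  1–96 → 96 bp
  97–108 → 12 bp
  109–154 → 46 bp
Sorted largest to smallest: 96, 46, 12 bp.

96, 46, 12 bp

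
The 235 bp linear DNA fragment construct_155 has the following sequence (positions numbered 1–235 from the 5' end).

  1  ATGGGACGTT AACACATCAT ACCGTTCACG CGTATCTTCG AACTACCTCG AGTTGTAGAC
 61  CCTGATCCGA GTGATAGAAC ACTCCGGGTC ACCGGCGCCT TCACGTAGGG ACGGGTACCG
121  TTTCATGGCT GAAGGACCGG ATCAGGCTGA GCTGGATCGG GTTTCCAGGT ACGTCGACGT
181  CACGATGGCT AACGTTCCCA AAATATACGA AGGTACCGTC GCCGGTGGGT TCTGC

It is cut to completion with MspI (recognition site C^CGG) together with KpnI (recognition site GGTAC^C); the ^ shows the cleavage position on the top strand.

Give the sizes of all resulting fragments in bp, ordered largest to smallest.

84, 79, 26, 19, 13, 8, 6 bp

MspI sites (CCGG) start at positions 84, 92, 137, 222.
MspI cuts after the first base of each site, so after positions 84, 92, 137, 222.
KpnI sites (GGTACC) start at positions 114, 212.
KpnI cuts after base 5 of each site (before the last base), so after positions 118, 216.
Combined cut positions: 84, 92, 118, 137, 216, 222.
Linear molecule, 6 cuts → 7 fragments:
  1–84 → 84 bp
  85–92 → 8 bp
  93–118 → 26 bp
  119–137 → 19 bp
  138–216 → 79 bp
  217–222 → 6 bp
  223–235 → 13 bp
Sorted largest to smallest: 84, 79, 26, 19, 13, 8, 6 bp.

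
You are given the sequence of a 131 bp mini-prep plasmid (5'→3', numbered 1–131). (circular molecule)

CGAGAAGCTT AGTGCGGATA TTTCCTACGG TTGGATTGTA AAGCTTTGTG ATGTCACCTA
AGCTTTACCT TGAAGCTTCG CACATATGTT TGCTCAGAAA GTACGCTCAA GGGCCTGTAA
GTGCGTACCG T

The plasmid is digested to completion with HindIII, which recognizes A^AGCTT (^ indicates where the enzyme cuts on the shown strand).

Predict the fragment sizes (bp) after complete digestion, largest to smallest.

63, 36, 19, 13 bp

HindIII sites (AAGCTT) start at positions 5, 41, 60, 73.
HindIII cuts after the first base of each site, so after positions 5, 41, 60, 73.
Circular molecule, 4 cuts → 4 fragments:
  6–41 → 36 bp
  42–60 → 19 bp
  61–73 → 13 bp
  74–131 then 1–5 → 58 + 5 = 63 bp
Sorted largest to smallest: 63, 36, 19, 13 bp.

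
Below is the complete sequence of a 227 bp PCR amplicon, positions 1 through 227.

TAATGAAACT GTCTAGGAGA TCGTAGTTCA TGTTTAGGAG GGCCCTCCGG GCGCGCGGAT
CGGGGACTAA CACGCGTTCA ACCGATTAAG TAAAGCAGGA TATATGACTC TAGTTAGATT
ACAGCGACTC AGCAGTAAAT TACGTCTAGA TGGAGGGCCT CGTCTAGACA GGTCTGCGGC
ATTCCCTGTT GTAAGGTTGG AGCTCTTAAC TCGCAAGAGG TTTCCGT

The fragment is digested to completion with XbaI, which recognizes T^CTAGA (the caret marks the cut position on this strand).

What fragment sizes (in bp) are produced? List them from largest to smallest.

XbaI sites (TCTAGA) start at positions 145, 163.
XbaI cuts after the first base of each site, so after positions 145, 163.
Linear molecule, 2 cuts → 3 fragments:
  1–145 → 145 bp
  146–163 → 18 bp
  164–227 → 64 bp
Sorted largest to smallest: 145, 64, 18 bp.

145, 64, 18 bp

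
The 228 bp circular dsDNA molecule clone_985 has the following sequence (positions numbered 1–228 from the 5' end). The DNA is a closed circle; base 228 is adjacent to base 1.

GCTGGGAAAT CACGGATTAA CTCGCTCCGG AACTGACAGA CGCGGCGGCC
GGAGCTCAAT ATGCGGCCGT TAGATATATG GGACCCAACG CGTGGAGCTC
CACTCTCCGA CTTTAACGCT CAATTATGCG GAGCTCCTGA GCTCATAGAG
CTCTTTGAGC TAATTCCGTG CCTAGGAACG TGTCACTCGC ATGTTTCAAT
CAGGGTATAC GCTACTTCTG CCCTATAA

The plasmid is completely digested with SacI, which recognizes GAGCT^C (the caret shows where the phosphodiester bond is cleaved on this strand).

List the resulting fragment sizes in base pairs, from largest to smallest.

132, 43, 36, 9, 8 bp

SacI sites (GAGCTC) start at positions 52, 95, 131, 139, 148.
SacI cuts after base 5 of each site (before the last base), so after positions 56, 99, 135, 143, 152.
Circular molecule, 5 cuts → 5 fragments:
  57–99 → 43 bp
  100–135 → 36 bp
  136–143 → 8 bp
  144–152 → 9 bp
  153–228 then 1–56 → 76 + 56 = 132 bp
Sorted largest to smallest: 132, 43, 36, 9, 8 bp.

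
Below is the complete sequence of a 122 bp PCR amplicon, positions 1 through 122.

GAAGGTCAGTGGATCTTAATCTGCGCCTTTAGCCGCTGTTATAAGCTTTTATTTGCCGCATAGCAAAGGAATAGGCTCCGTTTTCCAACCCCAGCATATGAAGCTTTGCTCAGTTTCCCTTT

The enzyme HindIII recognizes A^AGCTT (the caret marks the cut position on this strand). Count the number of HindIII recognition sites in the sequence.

2

AAGCTT occurs starting at positions 43, 101.
HindIII cuts at 2 sites.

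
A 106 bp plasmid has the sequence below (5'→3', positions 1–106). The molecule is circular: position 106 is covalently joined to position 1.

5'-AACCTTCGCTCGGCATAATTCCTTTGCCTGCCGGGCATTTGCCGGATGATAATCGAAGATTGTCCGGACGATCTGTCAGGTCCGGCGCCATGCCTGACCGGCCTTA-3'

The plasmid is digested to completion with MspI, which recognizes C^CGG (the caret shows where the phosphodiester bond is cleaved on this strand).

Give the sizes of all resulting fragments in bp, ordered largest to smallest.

MspI sites (CCGG) start at positions 31, 42, 64, 82, 98.
MspI cuts after the first base of each site, so after positions 31, 42, 64, 82, 98.
Circular molecule, 5 cuts → 5 fragments:
  32–42 → 11 bp
  43–64 → 22 bp
  65–82 → 18 bp
  83–98 → 16 bp
  99–106 then 1–31 → 8 + 31 = 39 bp
Sorted largest to smallest: 39, 22, 18, 16, 11 bp.

39, 22, 18, 16, 11 bp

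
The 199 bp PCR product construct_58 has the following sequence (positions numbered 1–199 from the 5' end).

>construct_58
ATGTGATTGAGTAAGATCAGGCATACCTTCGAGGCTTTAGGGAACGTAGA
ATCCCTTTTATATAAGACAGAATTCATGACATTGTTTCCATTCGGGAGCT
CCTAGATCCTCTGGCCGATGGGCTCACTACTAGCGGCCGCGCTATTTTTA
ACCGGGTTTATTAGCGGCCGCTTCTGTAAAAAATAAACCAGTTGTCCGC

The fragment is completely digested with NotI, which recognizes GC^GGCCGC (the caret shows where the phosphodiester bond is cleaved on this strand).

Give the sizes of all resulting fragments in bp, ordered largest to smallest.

134, 34, 31 bp

NotI sites (GCGGCCGC) start at positions 133, 164.
NotI cuts after base 2 of each site, so after positions 134, 165.
Linear molecule, 2 cuts → 3 fragments:
  1–134 → 134 bp
  135–165 → 31 bp
  166–199 → 34 bp
Sorted largest to smallest: 134, 34, 31 bp.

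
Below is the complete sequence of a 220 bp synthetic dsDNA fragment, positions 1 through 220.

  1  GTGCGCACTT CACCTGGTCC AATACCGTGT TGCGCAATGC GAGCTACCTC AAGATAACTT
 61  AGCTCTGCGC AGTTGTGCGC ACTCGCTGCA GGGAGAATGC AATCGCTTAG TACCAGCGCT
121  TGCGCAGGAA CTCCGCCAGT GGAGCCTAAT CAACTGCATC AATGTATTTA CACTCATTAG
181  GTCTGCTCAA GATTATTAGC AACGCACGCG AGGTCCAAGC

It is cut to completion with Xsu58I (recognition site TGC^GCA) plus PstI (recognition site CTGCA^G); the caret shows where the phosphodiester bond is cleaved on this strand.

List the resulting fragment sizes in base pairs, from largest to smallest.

97, 35, 33, 29, 12, 10, 4 bp

Xsu58I sites (TGCGCA) start at positions 2, 31, 66, 76, 121.
Xsu58I cuts after base 3 of each site, so after positions 4, 33, 68, 78, 123.
The PstI site (CTGCAG) starts at position 86.
PstI cuts after base 5 of each site (before the last base), so after position 90.
Combined cut positions: 4, 33, 68, 78, 90, 123.
Linear molecule, 6 cuts → 7 fragments:
  1–4 → 4 bp
  5–33 → 29 bp
  34–68 → 35 bp
  69–78 → 10 bp
  79–90 → 12 bp
  91–123 → 33 bp
  124–220 → 97 bp
Sorted largest to smallest: 97, 35, 33, 29, 12, 10, 4 bp.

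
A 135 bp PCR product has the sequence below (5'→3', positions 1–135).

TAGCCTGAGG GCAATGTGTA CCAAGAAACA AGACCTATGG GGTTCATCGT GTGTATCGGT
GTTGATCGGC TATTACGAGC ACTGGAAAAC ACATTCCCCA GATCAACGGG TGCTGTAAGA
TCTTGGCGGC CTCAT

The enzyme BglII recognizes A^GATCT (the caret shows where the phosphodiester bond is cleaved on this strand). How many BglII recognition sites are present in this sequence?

1

AGATCT occurs starting at position 118.
BglII cuts at 1 site.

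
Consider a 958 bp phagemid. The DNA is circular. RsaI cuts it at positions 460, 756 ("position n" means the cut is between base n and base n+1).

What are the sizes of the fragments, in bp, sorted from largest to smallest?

662, 296 bp

Circular molecule, 2 cuts → 2 fragments:
  756 − 460 = 296 bp
  wrap: 958 − 756 + 460 = 662 bp
Sorted largest to smallest: 662, 296 bp.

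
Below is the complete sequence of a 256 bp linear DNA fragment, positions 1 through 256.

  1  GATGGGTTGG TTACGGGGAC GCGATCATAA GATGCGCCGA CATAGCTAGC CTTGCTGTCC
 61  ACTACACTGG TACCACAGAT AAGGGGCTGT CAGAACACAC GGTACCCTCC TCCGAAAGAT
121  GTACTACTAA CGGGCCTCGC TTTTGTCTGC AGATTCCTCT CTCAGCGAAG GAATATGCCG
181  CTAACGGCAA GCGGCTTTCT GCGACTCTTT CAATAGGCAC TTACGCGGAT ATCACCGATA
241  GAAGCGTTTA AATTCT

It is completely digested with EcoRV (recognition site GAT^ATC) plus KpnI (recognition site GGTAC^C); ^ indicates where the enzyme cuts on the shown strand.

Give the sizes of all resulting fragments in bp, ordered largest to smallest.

The EcoRV site (GATATC) starts at position 228.
EcoRV cuts after base 3 of each site, so after position 230.
KpnI sites (GGTACC) start at positions 69, 101.
KpnI cuts after base 5 of each site (before the last base), so after positions 73, 105.
Combined cut positions: 73, 105, 230.
Linear molecule, 3 cuts → 4 fragments:
  1–73 → 73 bp
  74–105 → 32 bp
  106–230 → 125 bp
  231–256 → 26 bp
Sorted largest to smallest: 125, 73, 32, 26 bp.

125, 73, 32, 26 bp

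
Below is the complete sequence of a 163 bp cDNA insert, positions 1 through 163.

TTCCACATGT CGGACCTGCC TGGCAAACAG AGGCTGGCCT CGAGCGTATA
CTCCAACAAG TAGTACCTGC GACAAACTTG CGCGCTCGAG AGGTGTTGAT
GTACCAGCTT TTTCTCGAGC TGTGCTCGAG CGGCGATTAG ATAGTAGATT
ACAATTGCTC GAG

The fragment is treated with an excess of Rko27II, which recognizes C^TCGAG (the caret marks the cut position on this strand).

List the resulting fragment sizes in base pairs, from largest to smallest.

Rko27II sites (CTCGAG) start at positions 39, 85, 114, 125, 158.
Rko27II cuts after the first base of each site, so after positions 39, 85, 114, 125, 158.
Linear molecule, 5 cuts → 6 fragments:
  1–39 → 39 bp
  40–85 → 46 bp
  86–114 → 29 bp
  115–125 → 11 bp
  126–158 → 33 bp
  159–163 → 5 bp
Sorted largest to smallest: 46, 39, 33, 29, 11, 5 bp.

46, 39, 33, 29, 11, 5 bp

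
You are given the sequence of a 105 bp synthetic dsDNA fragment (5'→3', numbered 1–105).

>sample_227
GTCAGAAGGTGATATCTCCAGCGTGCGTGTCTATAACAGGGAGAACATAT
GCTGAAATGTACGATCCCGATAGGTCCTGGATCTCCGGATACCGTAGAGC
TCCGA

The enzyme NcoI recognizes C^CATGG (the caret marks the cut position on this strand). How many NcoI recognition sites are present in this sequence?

No occurrence of CCATGG is present in the sequence.
NcoI does not cut: 0 sites.

0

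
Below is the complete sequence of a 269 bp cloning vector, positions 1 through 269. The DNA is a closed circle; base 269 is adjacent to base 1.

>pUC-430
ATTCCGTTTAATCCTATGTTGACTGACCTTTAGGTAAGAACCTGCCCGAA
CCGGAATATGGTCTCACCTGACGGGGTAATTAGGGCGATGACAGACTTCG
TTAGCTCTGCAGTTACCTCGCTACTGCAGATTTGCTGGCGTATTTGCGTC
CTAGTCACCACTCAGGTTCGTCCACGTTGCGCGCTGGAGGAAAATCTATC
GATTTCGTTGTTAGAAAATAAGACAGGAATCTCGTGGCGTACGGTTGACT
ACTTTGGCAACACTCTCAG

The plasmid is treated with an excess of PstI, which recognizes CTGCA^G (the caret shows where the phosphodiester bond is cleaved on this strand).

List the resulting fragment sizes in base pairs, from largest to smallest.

252, 17 bp

PstI sites (CTGCAG) start at positions 107, 124.
PstI cuts after base 5 of each site (before the last base), so after positions 111, 128.
Circular molecule, 2 cuts → 2 fragments:
  112–128 → 17 bp
  129–269 then 1–111 → 141 + 111 = 252 bp
Sorted largest to smallest: 252, 17 bp.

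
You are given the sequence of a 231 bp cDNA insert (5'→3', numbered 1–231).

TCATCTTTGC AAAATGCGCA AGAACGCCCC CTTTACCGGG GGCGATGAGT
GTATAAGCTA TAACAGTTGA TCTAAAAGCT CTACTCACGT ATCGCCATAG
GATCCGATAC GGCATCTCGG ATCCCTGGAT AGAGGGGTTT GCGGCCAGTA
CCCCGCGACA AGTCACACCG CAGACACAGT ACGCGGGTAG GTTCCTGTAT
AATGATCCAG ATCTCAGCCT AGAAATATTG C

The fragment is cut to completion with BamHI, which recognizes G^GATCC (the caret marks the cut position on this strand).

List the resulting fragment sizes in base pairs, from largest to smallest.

112, 100, 19 bp

BamHI sites (GGATCC) start at positions 100, 119.
BamHI cuts after the first base of each site, so after positions 100, 119.
Linear molecule, 2 cuts → 3 fragments:
  1–100 → 100 bp
  101–119 → 19 bp
  120–231 → 112 bp
Sorted largest to smallest: 112, 100, 19 bp.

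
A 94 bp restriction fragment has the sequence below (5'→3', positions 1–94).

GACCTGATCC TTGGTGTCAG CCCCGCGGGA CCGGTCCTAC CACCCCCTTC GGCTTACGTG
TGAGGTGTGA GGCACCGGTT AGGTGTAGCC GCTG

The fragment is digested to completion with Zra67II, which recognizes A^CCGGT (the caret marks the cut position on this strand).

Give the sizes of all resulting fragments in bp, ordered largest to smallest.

44, 30, 20 bp

Zra67II sites (ACCGGT) start at positions 30, 74.
Zra67II cuts after the first base of each site, so after positions 30, 74.
Linear molecule, 2 cuts → 3 fragments:
  1–30 → 30 bp
  31–74 → 44 bp
  75–94 → 20 bp
Sorted largest to smallest: 44, 30, 20 bp.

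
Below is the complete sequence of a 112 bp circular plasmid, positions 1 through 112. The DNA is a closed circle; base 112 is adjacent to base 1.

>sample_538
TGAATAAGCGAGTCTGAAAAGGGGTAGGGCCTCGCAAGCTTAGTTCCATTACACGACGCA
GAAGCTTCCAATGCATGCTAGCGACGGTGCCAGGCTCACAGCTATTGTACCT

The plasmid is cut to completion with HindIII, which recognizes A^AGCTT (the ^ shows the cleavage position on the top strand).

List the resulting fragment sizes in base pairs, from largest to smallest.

86, 26 bp

HindIII sites (AAGCTT) start at positions 36, 62.
HindIII cuts after the first base of each site, so after positions 36, 62.
Circular molecule, 2 cuts → 2 fragments:
  37–62 → 26 bp
  63–112 then 1–36 → 50 + 36 = 86 bp
Sorted largest to smallest: 86, 26 bp.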